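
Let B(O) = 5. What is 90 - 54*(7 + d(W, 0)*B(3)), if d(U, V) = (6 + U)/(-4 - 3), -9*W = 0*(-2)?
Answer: -396/7 ≈ -56.571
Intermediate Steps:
W = 0 (W = -0*(-2) = -⅑*0 = 0)
d(U, V) = -6/7 - U/7 (d(U, V) = (6 + U)/(-7) = (6 + U)*(-⅐) = -6/7 - U/7)
90 - 54*(7 + d(W, 0)*B(3)) = 90 - 54*(7 + (-6/7 - ⅐*0)*5) = 90 - 54*(7 + (-6/7 + 0)*5) = 90 - 54*(7 - 6/7*5) = 90 - 54*(7 - 30/7) = 90 - 54*19/7 = 90 - 1026/7 = -396/7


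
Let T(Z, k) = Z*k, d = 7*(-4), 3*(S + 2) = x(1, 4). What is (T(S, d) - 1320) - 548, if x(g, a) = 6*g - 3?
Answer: -1840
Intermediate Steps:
x(g, a) = -3 + 6*g
S = -1 (S = -2 + (-3 + 6*1)/3 = -2 + (-3 + 6)/3 = -2 + (1/3)*3 = -2 + 1 = -1)
d = -28
(T(S, d) - 1320) - 548 = (-1*(-28) - 1320) - 548 = (28 - 1320) - 548 = -1292 - 548 = -1840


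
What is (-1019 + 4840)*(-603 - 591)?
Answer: -4562274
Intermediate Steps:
(-1019 + 4840)*(-603 - 591) = 3821*(-1194) = -4562274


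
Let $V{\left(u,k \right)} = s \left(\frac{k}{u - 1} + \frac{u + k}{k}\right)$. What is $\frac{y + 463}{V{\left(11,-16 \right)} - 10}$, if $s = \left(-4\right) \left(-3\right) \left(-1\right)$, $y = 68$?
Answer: $\frac{10620}{109} \approx 97.431$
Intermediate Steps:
$s = -12$ ($s = 12 \left(-1\right) = -12$)
$V{\left(u,k \right)} = - \frac{12 k}{-1 + u} - \frac{12 \left(k + u\right)}{k}$ ($V{\left(u,k \right)} = - 12 \left(\frac{k}{u - 1} + \frac{u + k}{k}\right) = - 12 \left(\frac{k}{-1 + u} + \frac{k + u}{k}\right) = - \frac{12 k}{-1 + u} - \frac{12 \left(k + u\right)}{k}$)
$\frac{y + 463}{V{\left(11,-16 \right)} - 10} = \frac{68 + 463}{\frac{12 \left(-16 + 11 - \left(-16\right)^{2} - 11^{2} - \left(-16\right) 11\right)}{\left(-16\right) \left(-1 + 11\right)} - 10} = \frac{531}{12 \left(- \frac{1}{16}\right) \frac{1}{10} \left(-16 + 11 - 256 - 121 + 176\right) - 10} = \frac{531}{12 \left(- \frac{1}{16}\right) \frac{1}{10} \left(-206\right) - 10} = \frac{531}{\frac{309}{20} - 10} = \frac{531}{\frac{109}{20}} = 531 \cdot \frac{20}{109} = \frac{10620}{109}$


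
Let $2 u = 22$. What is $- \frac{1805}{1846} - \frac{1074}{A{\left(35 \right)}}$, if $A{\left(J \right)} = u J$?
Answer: $- \frac{2677529}{710710} \approx -3.7674$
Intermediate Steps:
$u = 11$ ($u = \frac{1}{2} \cdot 22 = 11$)
$A{\left(J \right)} = 11 J$
$- \frac{1805}{1846} - \frac{1074}{A{\left(35 \right)}} = - \frac{1805}{1846} - \frac{1074}{11 \cdot 35} = \left(-1805\right) \frac{1}{1846} - \frac{1074}{385} = - \frac{1805}{1846} - \frac{1074}{385} = - \frac{2677529}{710710}$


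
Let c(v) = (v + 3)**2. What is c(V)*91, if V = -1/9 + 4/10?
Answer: 1993264/2025 ≈ 984.33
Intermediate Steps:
V = 13/45 (V = -1*1/9 + 4*(1/10) = -1/9 + 2/5 = 13/45 ≈ 0.28889)
c(v) = (3 + v)**2
c(V)*91 = (3 + 13/45)**2*91 = (148/45)**2*91 = (21904/2025)*91 = 1993264/2025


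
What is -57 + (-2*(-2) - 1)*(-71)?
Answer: -270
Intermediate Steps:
-57 + (-2*(-2) - 1)*(-71) = -57 + (4 - 1)*(-71) = -57 + 3*(-71) = -57 - 213 = -270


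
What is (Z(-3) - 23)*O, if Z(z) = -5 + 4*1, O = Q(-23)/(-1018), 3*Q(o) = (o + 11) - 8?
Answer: -80/509 ≈ -0.15717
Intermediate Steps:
Q(o) = 1 + o/3 (Q(o) = ((o + 11) - 8)/3 = ((11 + o) - 8)/3 = (3 + o)/3 = 1 + o/3)
O = 10/1527 (O = (1 + (⅓)*(-23))/(-1018) = (1 - 23/3)*(-1/1018) = -20/3*(-1/1018) = 10/1527 ≈ 0.0065488)
Z(z) = -1 (Z(z) = -5 + 4 = -1)
(Z(-3) - 23)*O = (-1 - 23)*(10/1527) = -24*10/1527 = -80/509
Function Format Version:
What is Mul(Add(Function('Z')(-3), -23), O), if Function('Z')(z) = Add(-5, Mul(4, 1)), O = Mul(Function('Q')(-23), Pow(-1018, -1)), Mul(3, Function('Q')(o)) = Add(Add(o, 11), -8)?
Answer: Rational(-80, 509) ≈ -0.15717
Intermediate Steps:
Function('Q')(o) = Add(1, Mul(Rational(1, 3), o)) (Function('Q')(o) = Mul(Rational(1, 3), Add(Add(o, 11), -8)) = Mul(Rational(1, 3), Add(Add(11, o), -8)) = Mul(Rational(1, 3), Add(3, o)) = Add(1, Mul(Rational(1, 3), o)))
O = Rational(10, 1527) (O = Mul(Add(1, Mul(Rational(1, 3), -23)), Pow(-1018, -1)) = Mul(Add(1, Rational(-23, 3)), Rational(-1, 1018)) = Mul(Rational(-20, 3), Rational(-1, 1018)) = Rational(10, 1527) ≈ 0.0065488)
Function('Z')(z) = -1 (Function('Z')(z) = Add(-5, 4) = -1)
Mul(Add(Function('Z')(-3), -23), O) = Mul(Add(-1, -23), Rational(10, 1527)) = Mul(-24, Rational(10, 1527)) = Rational(-80, 509)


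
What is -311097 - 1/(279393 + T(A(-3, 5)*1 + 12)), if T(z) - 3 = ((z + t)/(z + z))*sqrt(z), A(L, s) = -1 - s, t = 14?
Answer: -36427339258466397/117093187199 + 5*sqrt(6)/234186374398 ≈ -3.1110e+5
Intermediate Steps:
T(z) = 3 + (14 + z)/(2*sqrt(z)) (T(z) = 3 + ((z + 14)/(z + z))*sqrt(z) = 3 + ((14 + z)/((2*z)))*sqrt(z) = 3 + ((14 + z)*(1/(2*z)))*sqrt(z) = 3 + ((14 + z)/(2*z))*sqrt(z) = 3 + (14 + z)/(2*sqrt(z)))
-311097 - 1/(279393 + T(A(-3, 5)*1 + 12)) = -311097 - 1/(279393 + (3 + sqrt((-1 - 1*5)*1 + 12)/2 + 7/sqrt((-1 - 1*5)*1 + 12))) = -311097 - 1/(279393 + (3 + sqrt((-1 - 5)*1 + 12)/2 + 7/sqrt((-1 - 5)*1 + 12))) = -311097 - 1/(279393 + (3 + sqrt(-6*1 + 12)/2 + 7/sqrt(-6*1 + 12))) = -311097 - 1/(279393 + (3 + sqrt(-6 + 12)/2 + 7/sqrt(-6 + 12))) = -311097 - 1/(279393 + (3 + sqrt(6)/2 + 7/sqrt(6))) = -311097 - 1/(279393 + (3 + sqrt(6)/2 + 7*(sqrt(6)/6))) = -311097 - 1/(279393 + (3 + sqrt(6)/2 + 7*sqrt(6)/6)) = -311097 - 1/(279393 + (3 + 5*sqrt(6)/3)) = -311097 - 1/(279396 + 5*sqrt(6)/3)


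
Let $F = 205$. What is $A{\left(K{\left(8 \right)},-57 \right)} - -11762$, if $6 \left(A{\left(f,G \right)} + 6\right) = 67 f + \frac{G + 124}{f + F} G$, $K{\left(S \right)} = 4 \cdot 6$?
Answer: $\frac{5505719}{458} \approx 12021.0$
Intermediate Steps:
$K{\left(S \right)} = 24$
$A{\left(f,G \right)} = -6 + \frac{67 f}{6} + \frac{G \left(124 + G\right)}{6 \left(205 + f\right)}$ ($A{\left(f,G \right)} = -6 + \frac{67 f + \frac{G + 124}{f + 205} G}{6} = -6 + \frac{67 f + \frac{124 + G}{205 + f} G}{6} = -6 + \frac{67 f + \frac{G \left(124 + G\right)}{205 + f}}{6} = -6 + \left(\frac{67 f}{6} + \frac{G \left(124 + G\right)}{6 \left(205 + f\right)}\right) = -6 + \frac{67 f}{6} + \frac{G \left(124 + G\right)}{6 \left(205 + f\right)}$)
$A{\left(K{\left(8 \right)},-57 \right)} - -11762 = \frac{-7380 + \left(-57\right)^{2} + 67 \cdot 24^{2} + 124 \left(-57\right) + 13699 \cdot 24}{6 \left(205 + 24\right)} - -11762 = \frac{-7380 + 3249 + 67 \cdot 576 - 7068 + 328776}{6 \cdot 229} + 11762 = \frac{1}{6} \cdot \frac{1}{229} \left(-7380 + 3249 + 38592 - 7068 + 328776\right) + 11762 = \frac{1}{6} \cdot \frac{1}{229} \cdot 356169 + 11762 = \frac{118723}{458} + 11762 = \frac{5505719}{458}$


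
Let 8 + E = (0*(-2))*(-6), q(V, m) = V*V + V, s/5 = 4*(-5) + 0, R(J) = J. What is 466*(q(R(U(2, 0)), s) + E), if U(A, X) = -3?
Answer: -932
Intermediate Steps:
s = -100 (s = 5*(4*(-5) + 0) = 5*(-20 + 0) = 5*(-20) = -100)
q(V, m) = V + V² (q(V, m) = V² + V = V + V²)
E = -8 (E = -8 + (0*(-2))*(-6) = -8 + 0*(-6) = -8 + 0 = -8)
466*(q(R(U(2, 0)), s) + E) = 466*(-3*(1 - 3) - 8) = 466*(-3*(-2) - 8) = 466*(6 - 8) = 466*(-2) = -932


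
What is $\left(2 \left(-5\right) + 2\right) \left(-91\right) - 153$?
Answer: $575$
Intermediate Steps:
$\left(2 \left(-5\right) + 2\right) \left(-91\right) - 153 = \left(-10 + 2\right) \left(-91\right) - 153 = \left(-8\right) \left(-91\right) - 153 = 728 - 153 = 575$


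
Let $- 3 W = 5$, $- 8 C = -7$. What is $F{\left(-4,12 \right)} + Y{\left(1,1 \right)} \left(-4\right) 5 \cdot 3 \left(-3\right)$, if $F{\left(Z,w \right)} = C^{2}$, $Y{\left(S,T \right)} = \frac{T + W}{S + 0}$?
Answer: $- \frac{7631}{64} \approx -119.23$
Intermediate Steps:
$C = \frac{7}{8}$ ($C = \left(- \frac{1}{8}\right) \left(-7\right) = \frac{7}{8} \approx 0.875$)
$W = - \frac{5}{3}$ ($W = \left(- \frac{1}{3}\right) 5 = - \frac{5}{3} \approx -1.6667$)
$Y{\left(S,T \right)} = \frac{- \frac{5}{3} + T}{S}$ ($Y{\left(S,T \right)} = \frac{T - \frac{5}{3}}{S + 0} = \frac{- \frac{5}{3} + T}{S}$)
$F{\left(Z,w \right)} = \frac{49}{64}$ ($F{\left(Z,w \right)} = \left(\frac{7}{8}\right)^{2} = \frac{49}{64}$)
$F{\left(-4,12 \right)} + Y{\left(1,1 \right)} \left(-4\right) 5 \cdot 3 \left(-3\right) = \frac{49}{64} + \frac{- \frac{5}{3} + 1}{1} \left(-4\right) 5 \cdot 3 \left(-3\right) = \frac{49}{64} + 1 \left(- \frac{2}{3}\right) \left(\left(-20\right) 3\right) \left(-3\right) = \frac{49}{64} + \left(- \frac{2}{3}\right) \left(-60\right) \left(-3\right) = \frac{49}{64} + 40 \left(-3\right) = \frac{49}{64} - 120 = - \frac{7631}{64}$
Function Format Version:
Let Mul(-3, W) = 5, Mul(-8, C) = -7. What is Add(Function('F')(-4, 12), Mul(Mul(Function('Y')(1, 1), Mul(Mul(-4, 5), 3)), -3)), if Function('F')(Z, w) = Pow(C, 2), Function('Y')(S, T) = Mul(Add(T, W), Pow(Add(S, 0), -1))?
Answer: Rational(-7631, 64) ≈ -119.23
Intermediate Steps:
C = Rational(7, 8) (C = Mul(Rational(-1, 8), -7) = Rational(7, 8) ≈ 0.87500)
W = Rational(-5, 3) (W = Mul(Rational(-1, 3), 5) = Rational(-5, 3) ≈ -1.6667)
Function('Y')(S, T) = Mul(Pow(S, -1), Add(Rational(-5, 3), T)) (Function('Y')(S, T) = Mul(Add(T, Rational(-5, 3)), Pow(Add(S, 0), -1)) = Mul(Add(Rational(-5, 3), T), Pow(S, -1)) = Mul(Pow(S, -1), Add(Rational(-5, 3), T)))
Function('F')(Z, w) = Rational(49, 64) (Function('F')(Z, w) = Pow(Rational(7, 8), 2) = Rational(49, 64))
Add(Function('F')(-4, 12), Mul(Mul(Function('Y')(1, 1), Mul(Mul(-4, 5), 3)), -3)) = Add(Rational(49, 64), Mul(Mul(Mul(Pow(1, -1), Add(Rational(-5, 3), 1)), Mul(Mul(-4, 5), 3)), -3)) = Add(Rational(49, 64), Mul(Mul(Mul(1, Rational(-2, 3)), Mul(-20, 3)), -3)) = Add(Rational(49, 64), Mul(Mul(Rational(-2, 3), -60), -3)) = Add(Rational(49, 64), Mul(40, -3)) = Add(Rational(49, 64), -120) = Rational(-7631, 64)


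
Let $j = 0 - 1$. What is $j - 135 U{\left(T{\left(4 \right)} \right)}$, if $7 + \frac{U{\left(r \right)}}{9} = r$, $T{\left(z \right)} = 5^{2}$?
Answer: $-21871$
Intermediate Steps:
$T{\left(z \right)} = 25$
$U{\left(r \right)} = -63 + 9 r$
$j = -1$ ($j = 0 - 1 = -1$)
$j - 135 U{\left(T{\left(4 \right)} \right)} = -1 - 135 \left(-63 + 9 \cdot 25\right) = -1 - 135 \left(-63 + 225\right) = -1 - 21870 = -21871$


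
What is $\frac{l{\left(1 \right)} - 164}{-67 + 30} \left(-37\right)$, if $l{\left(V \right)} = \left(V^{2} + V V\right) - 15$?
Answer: $-177$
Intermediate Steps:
$l{\left(V \right)} = -15 + 2 V^{2}$ ($l{\left(V \right)} = \left(V^{2} + V^{2}\right) - 15 = 2 V^{2} - 15 = -15 + 2 V^{2}$)
$\frac{l{\left(1 \right)} - 164}{-67 + 30} \left(-37\right) = \frac{\left(-15 + 2 \cdot 1^{2}\right) - 164}{-67 + 30} \left(-37\right) = \frac{\left(-15 + 2 \cdot 1\right) - 164}{-37} \left(-37\right) = \left(\left(-15 + 2\right) - 164\right) \left(- \frac{1}{37}\right) \left(-37\right) = \left(-13 - 164\right) \left(- \frac{1}{37}\right) \left(-37\right) = \left(-177\right) \left(- \frac{1}{37}\right) \left(-37\right) = \frac{177}{37} \left(-37\right) = -177$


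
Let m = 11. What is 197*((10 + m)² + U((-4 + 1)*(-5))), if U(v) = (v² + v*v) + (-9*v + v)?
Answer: 151887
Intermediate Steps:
U(v) = -8*v + 2*v² (U(v) = (v² + v²) - 8*v = 2*v² - 8*v = -8*v + 2*v²)
197*((10 + m)² + U((-4 + 1)*(-5))) = 197*((10 + 11)² + 2*((-4 + 1)*(-5))*(-4 + (-4 + 1)*(-5))) = 197*(21² + 2*(-3*(-5))*(-4 - 3*(-5))) = 197*(441 + 2*15*(-4 + 15)) = 197*(441 + 2*15*11) = 197*(441 + 330) = 197*771 = 151887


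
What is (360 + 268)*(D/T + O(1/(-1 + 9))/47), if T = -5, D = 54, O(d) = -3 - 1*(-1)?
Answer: -1600144/235 ≈ -6809.1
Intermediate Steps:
O(d) = -2 (O(d) = -3 + 1 = -2)
(360 + 268)*(D/T + O(1/(-1 + 9))/47) = (360 + 268)*(54/(-5) - 2/47) = 628*(54*(-1/5) - 2*1/47) = 628*(-54/5 - 2/47) = 628*(-2548/235) = -1600144/235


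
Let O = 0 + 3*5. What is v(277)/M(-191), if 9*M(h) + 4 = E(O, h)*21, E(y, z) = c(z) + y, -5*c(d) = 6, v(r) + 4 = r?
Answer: 12285/1429 ≈ 8.5969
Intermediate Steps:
v(r) = -4 + r
c(d) = -6/5 (c(d) = -⅕*6 = -6/5)
O = 15 (O = 0 + 15 = 15)
E(y, z) = -6/5 + y
M(h) = 1429/45 (M(h) = -4/9 + ((-6/5 + 15)*21)/9 = -4/9 + ((69/5)*21)/9 = -4/9 + (⅑)*(1449/5) = -4/9 + 161/5 = 1429/45)
v(277)/M(-191) = (-4 + 277)/(1429/45) = 273*(45/1429) = 12285/1429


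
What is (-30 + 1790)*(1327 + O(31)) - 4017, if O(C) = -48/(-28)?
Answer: 16341641/7 ≈ 2.3345e+6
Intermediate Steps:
O(C) = 12/7 (O(C) = -48*(-1/28) = 12/7)
(-30 + 1790)*(1327 + O(31)) - 4017 = (-30 + 1790)*(1327 + 12/7) - 4017 = 1760*(9301/7) - 4017 = 16369760/7 - 4017 = 16341641/7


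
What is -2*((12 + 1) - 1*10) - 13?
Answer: -19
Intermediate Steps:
-2*((12 + 1) - 1*10) - 13 = -2*(13 - 10) - 13 = -2*3 - 13 = -6 - 13 = -19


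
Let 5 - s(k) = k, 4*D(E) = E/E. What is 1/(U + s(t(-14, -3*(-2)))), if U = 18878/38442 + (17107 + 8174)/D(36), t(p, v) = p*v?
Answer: 19221/1945424512 ≈ 9.8801e-6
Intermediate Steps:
D(E) = 1/4 (D(E) = (E/E)/4 = (1/4)*1 = 1/4)
U = 1943713843/19221 (U = 18878/38442 + (17107 + 8174)/(1/4) = 18878*(1/38442) + 25281*4 = 9439/19221 + 101124 = 1943713843/19221 ≈ 1.0112e+5)
s(k) = 5 - k
1/(U + s(t(-14, -3*(-2)))) = 1/(1943713843/19221 + (5 - (-14)*(-3*(-2)))) = 1/(1943713843/19221 + (5 - (-14)*6)) = 1/(1943713843/19221 + (5 - 1*(-84))) = 1/(1943713843/19221 + (5 + 84)) = 1/(1943713843/19221 + 89) = 1/(1945424512/19221) = 19221/1945424512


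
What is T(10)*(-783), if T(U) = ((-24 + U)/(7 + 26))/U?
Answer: 1827/55 ≈ 33.218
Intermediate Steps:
T(U) = (-8/11 + U/33)/U (T(U) = ((-24 + U)/33)/U = ((-24 + U)*(1/33))/U = (-8/11 + U/33)/U)
T(10)*(-783) = ((1/33)*(-24 + 10)/10)*(-783) = ((1/33)*(⅒)*(-14))*(-783) = -7/165*(-783) = 1827/55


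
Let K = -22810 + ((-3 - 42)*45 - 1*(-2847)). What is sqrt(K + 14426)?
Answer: I*sqrt(7562) ≈ 86.96*I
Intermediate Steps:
K = -21988 (K = -22810 + (-45*45 + 2847) = -22810 + (-2025 + 2847) = -22810 + 822 = -21988)
sqrt(K + 14426) = sqrt(-21988 + 14426) = sqrt(-7562) = I*sqrt(7562)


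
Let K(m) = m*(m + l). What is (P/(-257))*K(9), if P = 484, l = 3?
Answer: -52272/257 ≈ -203.39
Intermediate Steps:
K(m) = m*(3 + m) (K(m) = m*(m + 3) = m*(3 + m))
(P/(-257))*K(9) = (484/(-257))*(9*(3 + 9)) = (484*(-1/257))*(9*12) = -484/257*108 = -52272/257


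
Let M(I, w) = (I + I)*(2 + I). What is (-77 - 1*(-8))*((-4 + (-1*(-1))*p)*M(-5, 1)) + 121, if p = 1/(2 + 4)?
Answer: 8056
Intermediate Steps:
p = 1/6 ≈ 0.16667
M(I, w) = 2*I*(2 + I) (M(I, w) = (2*I)*(2 + I) = 2*I*(2 + I))
(-77 - 1*(-8))*((-4 + (-1*(-1))*p)*M(-5, 1)) + 121 = (-77 - 1*(-8))*((-4 - 1*(-1)*(1/6))*(2*(-5)*(2 - 5))) + 121 = (-77 + 8)*((-4 + 1*(1/6))*(2*(-5)*(-3))) + 121 = -69*(-4 + 1/6)*30 + 121 = -(-529)*30/2 + 121 = -69*(-115) + 121 = 7935 + 121 = 8056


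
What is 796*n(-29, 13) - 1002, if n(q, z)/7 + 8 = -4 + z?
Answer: 4570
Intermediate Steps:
n(q, z) = -84 + 7*z (n(q, z) = -56 + 7*(-4 + z) = -56 + (-28 + 7*z) = -84 + 7*z)
796*n(-29, 13) - 1002 = 796*(-84 + 7*13) - 1002 = 796*(-84 + 91) - 1002 = 796*7 - 1002 = 5572 - 1002 = 4570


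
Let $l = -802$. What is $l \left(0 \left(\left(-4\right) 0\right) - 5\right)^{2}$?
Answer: $-20050$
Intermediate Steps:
$l \left(0 \left(\left(-4\right) 0\right) - 5\right)^{2} = - 802 \left(0 \left(\left(-4\right) 0\right) - 5\right)^{2} = - 802 \left(0 \cdot 0 - 5\right)^{2} = - 802 \left(0 - 5\right)^{2} = - 802 \left(-5\right)^{2} = \left(-802\right) 25 = -20050$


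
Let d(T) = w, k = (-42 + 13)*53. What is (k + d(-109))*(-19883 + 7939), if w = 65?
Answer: 17581568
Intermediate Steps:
k = -1537 (k = -29*53 = -1537)
d(T) = 65
(k + d(-109))*(-19883 + 7939) = (-1537 + 65)*(-19883 + 7939) = -1472*(-11944) = 17581568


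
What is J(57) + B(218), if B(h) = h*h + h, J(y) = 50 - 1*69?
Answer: 47723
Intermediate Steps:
J(y) = -19 (J(y) = 50 - 69 = -19)
B(h) = h + h² (B(h) = h² + h = h + h²)
J(57) + B(218) = -19 + 218*(1 + 218) = -19 + 218*219 = -19 + 47742 = 47723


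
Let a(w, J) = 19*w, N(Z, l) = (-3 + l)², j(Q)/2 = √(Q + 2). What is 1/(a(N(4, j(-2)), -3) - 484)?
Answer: -1/313 ≈ -0.0031949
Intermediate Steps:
j(Q) = 2*√(2 + Q) (j(Q) = 2*√(Q + 2) = 2*√(2 + Q))
1/(a(N(4, j(-2)), -3) - 484) = 1/(19*(-3 + 2*√(2 - 2))² - 484) = 1/(19*(-3 + 2*√0)² - 484) = 1/(19*(-3 + 2*0)² - 484) = 1/(19*(-3 + 0)² - 484) = 1/(19*(-3)² - 484) = 1/(19*9 - 484) = 1/(171 - 484) = 1/(-313) = -1/313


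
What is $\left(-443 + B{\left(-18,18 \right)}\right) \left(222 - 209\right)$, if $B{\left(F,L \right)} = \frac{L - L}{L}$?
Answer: $-5759$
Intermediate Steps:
$B{\left(F,L \right)} = 0$ ($B{\left(F,L \right)} = \frac{0}{L} = 0$)
$\left(-443 + B{\left(-18,18 \right)}\right) \left(222 - 209\right) = \left(-443 + 0\right) \left(222 - 209\right) = \left(-443\right) 13 = -5759$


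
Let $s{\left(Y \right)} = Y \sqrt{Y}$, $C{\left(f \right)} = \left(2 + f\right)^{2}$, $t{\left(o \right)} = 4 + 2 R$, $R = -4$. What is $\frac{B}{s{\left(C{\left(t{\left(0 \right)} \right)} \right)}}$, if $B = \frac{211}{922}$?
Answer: $\frac{211}{7376} \approx 0.028606$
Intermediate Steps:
$t{\left(o \right)} = -4$ ($t{\left(o \right)} = 4 + 2 \left(-4\right) = 4 - 8 = -4$)
$s{\left(Y \right)} = Y^{\frac{3}{2}}$
$B = \frac{211}{922}$ ($B = 211 \cdot \frac{1}{922} = \frac{211}{922} \approx 0.22885$)
$\frac{B}{s{\left(C{\left(t{\left(0 \right)} \right)} \right)}} = \frac{211}{922 \left(\left(2 - 4\right)^{2}\right)^{\frac{3}{2}}} = \frac{211}{922 \left(\left(-2\right)^{2}\right)^{\frac{3}{2}}} = \frac{211}{922 \cdot 4^{\frac{3}{2}}} = \frac{211}{922 \cdot 8} = \frac{211}{922} \cdot \frac{1}{8} = \frac{211}{7376}$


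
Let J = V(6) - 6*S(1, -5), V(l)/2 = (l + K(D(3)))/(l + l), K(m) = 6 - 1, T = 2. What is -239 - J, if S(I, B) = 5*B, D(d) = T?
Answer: -2345/6 ≈ -390.83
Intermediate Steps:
D(d) = 2
K(m) = 5
V(l) = (5 + l)/l (V(l) = 2*((l + 5)/(l + l)) = 2*((5 + l)/((2*l))) = 2*((5 + l)*(1/(2*l))) = 2*((5 + l)/(2*l)) = (5 + l)/l)
J = 911/6 (J = (5 + 6)/6 - 30*(-5) = (⅙)*11 - 6*(-25) = 11/6 + 150 = 911/6 ≈ 151.83)
-239 - J = -239 - 1*911/6 = -239 - 911/6 = -2345/6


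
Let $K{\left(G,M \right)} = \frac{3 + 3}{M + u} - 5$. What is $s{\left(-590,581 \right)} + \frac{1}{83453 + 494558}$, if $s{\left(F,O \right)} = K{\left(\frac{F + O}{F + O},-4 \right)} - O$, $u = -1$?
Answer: $- \frac{1697040291}{2890055} \approx -587.2$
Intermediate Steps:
$K{\left(G,M \right)} = -5 + \frac{6}{-1 + M}$ ($K{\left(G,M \right)} = \frac{3 + 3}{M - 1} - 5 = \frac{6}{-1 + M} - 5 = -5 + \frac{6}{-1 + M}$)
$s{\left(F,O \right)} = - \frac{31}{5} - O$ ($s{\left(F,O \right)} = \frac{11 - -20}{-1 - 4} - O = \frac{11 + 20}{-5} - O = \left(- \frac{1}{5}\right) 31 - O = - \frac{31}{5} - O$)
$s{\left(-590,581 \right)} + \frac{1}{83453 + 494558} = \left(- \frac{31}{5} - 581\right) + \frac{1}{83453 + 494558} = \left(- \frac{31}{5} - 581\right) + \frac{1}{578011} = - \frac{2936}{5} + \frac{1}{578011} = - \frac{1697040291}{2890055}$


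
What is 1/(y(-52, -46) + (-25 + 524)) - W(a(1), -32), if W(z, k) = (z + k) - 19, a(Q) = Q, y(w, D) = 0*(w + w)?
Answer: 24951/499 ≈ 50.002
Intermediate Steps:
y(w, D) = 0 (y(w, D) = 0*(2*w) = 0)
W(z, k) = -19 + k + z (W(z, k) = (k + z) - 19 = -19 + k + z)
1/(y(-52, -46) + (-25 + 524)) - W(a(1), -32) = 1/(0 + (-25 + 524)) - (-19 - 32 + 1) = 1/(0 + 499) - 1*(-50) = 1/499 + 50 = 24951/499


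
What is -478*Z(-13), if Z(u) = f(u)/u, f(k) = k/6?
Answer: -239/3 ≈ -79.667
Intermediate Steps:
f(k) = k/6 (f(k) = k*(⅙) = k/6)
Z(u) = ⅙ (Z(u) = (u/6)/u = ⅙)
-478*Z(-13) = -478*⅙ = -239/3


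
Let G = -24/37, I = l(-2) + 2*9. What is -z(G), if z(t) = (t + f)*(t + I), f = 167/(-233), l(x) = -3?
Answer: 6250401/318977 ≈ 19.595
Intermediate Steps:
I = 15 (I = -3 + 2*9 = -3 + 18 = 15)
f = -167/233 (f = 167*(-1/233) = -167/233 ≈ -0.71674)
G = -24/37 (G = -24*1/37 = -24/37 ≈ -0.64865)
z(t) = (15 + t)*(-167/233 + t) (z(t) = (t - 167/233)*(t + 15) = (-167/233 + t)*(15 + t) = (15 + t)*(-167/233 + t))
-z(G) = -(-2505/233 + (-24/37)² + (3328/233)*(-24/37)) = -(-2505/233 + 576/1369 - 79872/8621) = -1*(-6250401/318977) = 6250401/318977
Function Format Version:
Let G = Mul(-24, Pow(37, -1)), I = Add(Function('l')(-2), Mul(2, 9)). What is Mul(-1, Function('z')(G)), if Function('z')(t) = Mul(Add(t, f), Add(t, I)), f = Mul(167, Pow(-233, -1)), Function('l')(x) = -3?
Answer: Rational(6250401, 318977) ≈ 19.595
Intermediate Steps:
I = 15 (I = Add(-3, Mul(2, 9)) = Add(-3, 18) = 15)
f = Rational(-167, 233) (f = Mul(167, Rational(-1, 233)) = Rational(-167, 233) ≈ -0.71674)
G = Rational(-24, 37) (G = Mul(-24, Rational(1, 37)) = Rational(-24, 37) ≈ -0.64865)
Function('z')(t) = Mul(Add(15, t), Add(Rational(-167, 233), t)) (Function('z')(t) = Mul(Add(t, Rational(-167, 233)), Add(t, 15)) = Mul(Add(Rational(-167, 233), t), Add(15, t)) = Mul(Add(15, t), Add(Rational(-167, 233), t)))
Mul(-1, Function('z')(G)) = Mul(-1, Add(Rational(-2505, 233), Pow(Rational(-24, 37), 2), Mul(Rational(3328, 233), Rational(-24, 37)))) = Mul(-1, Add(Rational(-2505, 233), Rational(576, 1369), Rational(-79872, 8621))) = Mul(-1, Rational(-6250401, 318977)) = Rational(6250401, 318977)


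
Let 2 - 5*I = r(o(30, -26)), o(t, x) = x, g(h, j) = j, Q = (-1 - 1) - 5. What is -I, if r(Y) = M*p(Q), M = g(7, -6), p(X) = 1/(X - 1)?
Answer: -1/4 ≈ -0.25000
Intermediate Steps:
Q = -7 (Q = -2 - 5 = -7)
p(X) = 1/(-1 + X)
M = -6
r(Y) = 3/4 (r(Y) = -6/(-1 - 7) = -6/(-8) = -6*(-1/8) = 3/4)
I = 1/4 (I = 2/5 - 1/5*3/4 = 2/5 - 3/20 = 1/4 ≈ 0.25000)
-I = -1*1/4 = -1/4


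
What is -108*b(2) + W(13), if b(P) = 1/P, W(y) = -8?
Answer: -62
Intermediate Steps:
-108*b(2) + W(13) = -108/2 - 8 = -108*1/2 - 8 = -54 - 8 = -62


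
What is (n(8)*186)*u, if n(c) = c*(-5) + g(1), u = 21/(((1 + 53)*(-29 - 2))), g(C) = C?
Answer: 91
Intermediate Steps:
u = -7/558 (u = 21/((54*(-31))) = 21/(-1674) = 21*(-1/1674) = -7/558 ≈ -0.012545)
n(c) = 1 - 5*c (n(c) = c*(-5) + 1 = -5*c + 1 = 1 - 5*c)
(n(8)*186)*u = ((1 - 5*8)*186)*(-7/558) = ((1 - 40)*186)*(-7/558) = -39*186*(-7/558) = -7254*(-7/558) = 91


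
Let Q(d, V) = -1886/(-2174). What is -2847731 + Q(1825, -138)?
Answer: -3095482654/1087 ≈ -2.8477e+6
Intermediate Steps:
Q(d, V) = 943/1087 (Q(d, V) = -1886*(-1/2174) = 943/1087)
-2847731 + Q(1825, -138) = -2847731 + 943/1087 = -3095482654/1087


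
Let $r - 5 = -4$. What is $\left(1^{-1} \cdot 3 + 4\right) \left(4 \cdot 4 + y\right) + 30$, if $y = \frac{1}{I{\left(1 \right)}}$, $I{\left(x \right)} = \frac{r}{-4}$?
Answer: $114$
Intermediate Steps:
$r = 1$ ($r = 5 - 4 = 1$)
$I{\left(x \right)} = - \frac{1}{4}$ ($I{\left(x \right)} = 1 \frac{1}{-4} = 1 \left(- \frac{1}{4}\right) = - \frac{1}{4}$)
$y = -4$ ($y = \frac{1}{- \frac{1}{4}} = -4$)
$\left(1^{-1} \cdot 3 + 4\right) \left(4 \cdot 4 + y\right) + 30 = \left(1^{-1} \cdot 3 + 4\right) \left(4 \cdot 4 - 4\right) + 30 = \left(1 \cdot 3 + 4\right) \left(16 - 4\right) + 30 = \left(3 + 4\right) 12 + 30 = 7 \cdot 12 + 30 = 84 + 30 = 114$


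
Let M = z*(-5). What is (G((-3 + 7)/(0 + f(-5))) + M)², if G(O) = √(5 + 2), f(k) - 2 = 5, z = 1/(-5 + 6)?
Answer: (5 - √7)² ≈ 5.5425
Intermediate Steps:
z = 1 (z = 1/1 = 1)
f(k) = 7 (f(k) = 2 + 5 = 7)
M = -5 (M = 1*(-5) = -5)
G(O) = √7
(G((-3 + 7)/(0 + f(-5))) + M)² = (√7 - 5)² = (-5 + √7)²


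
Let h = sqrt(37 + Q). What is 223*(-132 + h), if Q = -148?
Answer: -29436 + 223*I*sqrt(111) ≈ -29436.0 + 2349.4*I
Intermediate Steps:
h = I*sqrt(111) (h = sqrt(37 - 148) = sqrt(-111) = I*sqrt(111) ≈ 10.536*I)
223*(-132 + h) = 223*(-132 + I*sqrt(111)) = -29436 + 223*I*sqrt(111)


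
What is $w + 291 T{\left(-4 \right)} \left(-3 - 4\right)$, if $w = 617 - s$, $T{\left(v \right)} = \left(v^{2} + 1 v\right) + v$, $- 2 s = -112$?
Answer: $-15735$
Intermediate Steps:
$s = 56$ ($s = \left(- \frac{1}{2}\right) \left(-112\right) = 56$)
$T{\left(v \right)} = v^{2} + 2 v$ ($T{\left(v \right)} = \left(v^{2} + v\right) + v = \left(v + v^{2}\right) + v = v^{2} + 2 v$)
$w = 561$ ($w = 617 - 56 = 561$)
$w + 291 T{\left(-4 \right)} \left(-3 - 4\right) = 561 + 291 - 4 \left(2 - 4\right) \left(-3 - 4\right) = 561 + 291 \left(-4\right) \left(-2\right) \left(-7\right) = 561 + 291 \cdot 8 \left(-7\right) = 561 + 291 \left(-56\right) = 561 - 16296 = -15735$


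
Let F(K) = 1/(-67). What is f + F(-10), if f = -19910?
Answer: -1333971/67 ≈ -19910.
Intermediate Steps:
F(K) = -1/67
f + F(-10) = -19910 - 1/67 = -1333971/67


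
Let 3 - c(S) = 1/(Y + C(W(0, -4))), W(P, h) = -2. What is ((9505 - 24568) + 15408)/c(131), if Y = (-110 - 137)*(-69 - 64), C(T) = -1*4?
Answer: 2266443/19708 ≈ 115.00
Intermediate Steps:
C(T) = -4
Y = 32851 (Y = -247*(-133) = 32851)
c(S) = 98540/32847 (c(S) = 3 - 1/(32851 - 4) = 3 - 1/32847 = 98540/32847)
((9505 - 24568) + 15408)/c(131) = ((9505 - 24568) + 15408)/(98540/32847) = (-15063 + 15408)*(32847/98540) = 345*(32847/98540) = 2266443/19708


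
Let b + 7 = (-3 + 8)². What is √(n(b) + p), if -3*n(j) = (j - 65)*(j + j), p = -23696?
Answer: 2*I*√5783 ≈ 152.09*I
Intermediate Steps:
b = 18 (b = -7 + (-3 + 8)² = -7 + 5² = -7 + 25 = 18)
n(j) = -2*j*(-65 + j)/3 (n(j) = -(j - 65)*(j + j)/3 = -(-65 + j)*2*j/3 = -2*j*(-65 + j)/3)
√(n(b) + p) = √((⅔)*18*(65 - 1*18) - 23696) = √((⅔)*18*(65 - 18) - 23696) = √((⅔)*18*47 - 23696) = √(564 - 23696) = √(-23132) = 2*I*√5783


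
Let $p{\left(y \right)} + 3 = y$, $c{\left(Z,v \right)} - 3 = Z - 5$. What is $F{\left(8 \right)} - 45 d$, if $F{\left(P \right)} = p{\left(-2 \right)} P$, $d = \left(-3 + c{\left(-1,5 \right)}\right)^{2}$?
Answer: $-1660$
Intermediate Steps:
$c{\left(Z,v \right)} = -2 + Z$ ($c{\left(Z,v \right)} = 3 + \left(Z - 5\right) = 3 + \left(-5 + Z\right) = -2 + Z$)
$p{\left(y \right)} = -3 + y$
$d = 36$ ($d = \left(-3 - 3\right)^{2} = \left(-6\right)^{2} = 36$)
$F{\left(P \right)} = - 5 P$ ($F{\left(P \right)} = \left(-3 - 2\right) P = - 5 P$)
$F{\left(8 \right)} - 45 d = \left(-5\right) 8 - 1620 = -40 - 1620 = -1660$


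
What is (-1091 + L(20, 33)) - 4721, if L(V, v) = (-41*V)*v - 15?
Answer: -32887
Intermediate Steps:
L(V, v) = -15 - 41*V*v (L(V, v) = -41*V*v - 15 = -15 - 41*V*v)
(-1091 + L(20, 33)) - 4721 = (-1091 + (-15 - 41*20*33)) - 4721 = (-1091 + (-15 - 27060)) - 4721 = (-1091 - 27075) - 4721 = -28166 - 4721 = -32887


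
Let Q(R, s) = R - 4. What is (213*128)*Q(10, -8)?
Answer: 163584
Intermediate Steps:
Q(R, s) = -4 + R
(213*128)*Q(10, -8) = (213*128)*(-4 + 10) = 27264*6 = 163584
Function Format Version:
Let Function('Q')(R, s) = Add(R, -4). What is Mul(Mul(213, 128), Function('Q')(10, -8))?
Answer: 163584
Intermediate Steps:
Function('Q')(R, s) = Add(-4, R)
Mul(Mul(213, 128), Function('Q')(10, -8)) = Mul(Mul(213, 128), Add(-4, 10)) = Mul(27264, 6) = 163584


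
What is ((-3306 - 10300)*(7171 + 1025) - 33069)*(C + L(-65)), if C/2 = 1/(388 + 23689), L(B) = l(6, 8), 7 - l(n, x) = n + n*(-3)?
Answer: -51029234912925/24077 ≈ -2.1194e+9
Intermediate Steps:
l(n, x) = 7 + 2*n (l(n, x) = 7 - (n + n*(-3)) = 7 - (n - 3*n) = 7 - (-2)*n = 7 + 2*n)
L(B) = 19 (L(B) = 7 + 2*6 = 7 + 12 = 19)
C = 2/24077 (C = 2/(388 + 23689) = 2/24077 ≈ 8.3067e-5)
((-3306 - 10300)*(7171 + 1025) - 33069)*(C + L(-65)) = ((-3306 - 10300)*(7171 + 1025) - 33069)*(2/24077 + 19) = (-13606*8196 - 33069)*(457465/24077) = (-111514776 - 33069)*(457465/24077) = -111547845*457465/24077 = -51029234912925/24077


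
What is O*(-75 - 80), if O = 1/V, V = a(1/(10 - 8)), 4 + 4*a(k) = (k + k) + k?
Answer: 248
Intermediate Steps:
a(k) = -1 + 3*k/4 (a(k) = -1 + ((k + k) + k)/4 = -1 + (2*k + k)/4 = -1 + (3*k)/4 = -1 + 3*k/4)
V = -5/8 (V = -1 + 3/(4*(10 - 8)) = -1 + (¾)/2 = -1 + (¾)*(½) = -1 + 3/8 = -5/8 ≈ -0.62500)
O = -8/5 (O = 1/(-5/8) = -8/5 ≈ -1.6000)
O*(-75 - 80) = -8*(-75 - 80)/5 = -8/5*(-155) = 248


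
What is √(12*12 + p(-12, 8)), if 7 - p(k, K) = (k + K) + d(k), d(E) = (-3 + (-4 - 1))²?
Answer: √91 ≈ 9.5394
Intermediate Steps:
d(E) = 64 (d(E) = (-3 - 5)² = (-8)² = 64)
p(k, K) = -57 - K - k (p(k, K) = 7 - ((k + K) + 64) = 7 - ((K + k) + 64) = 7 - (64 + K + k) = 7 + (-64 - K - k) = -57 - K - k)
√(12*12 + p(-12, 8)) = √(12*12 + (-57 - 1*8 - 1*(-12))) = √(144 + (-57 - 8 + 12)) = √(144 - 53) = √91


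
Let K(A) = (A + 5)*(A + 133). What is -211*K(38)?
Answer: -1551483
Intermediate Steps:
K(A) = (5 + A)*(133 + A)
-211*K(38) = -211*(665 + 38**2 + 138*38) = -211*(665 + 1444 + 5244) = -211*7353 = -1551483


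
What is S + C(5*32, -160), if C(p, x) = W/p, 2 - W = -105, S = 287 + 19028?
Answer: 3090507/160 ≈ 19316.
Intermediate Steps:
S = 19315
W = 107 (W = 2 - 1*(-105) = 2 + 105 = 107)
C(p, x) = 107/p
S + C(5*32, -160) = 19315 + 107/((5*32)) = 19315 + 107/160 = 3090507/160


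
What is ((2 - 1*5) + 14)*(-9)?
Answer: -99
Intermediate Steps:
((2 - 1*5) + 14)*(-9) = ((2 - 5) + 14)*(-9) = (-3 + 14)*(-9) = 11*(-9) = -99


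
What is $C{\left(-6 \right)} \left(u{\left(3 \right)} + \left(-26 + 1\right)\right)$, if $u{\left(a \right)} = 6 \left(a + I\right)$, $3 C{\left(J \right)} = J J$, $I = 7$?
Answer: $420$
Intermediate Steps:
$C{\left(J \right)} = \frac{J^{2}}{3}$ ($C{\left(J \right)} = \frac{J J}{3} = \frac{J^{2}}{3}$)
$u{\left(a \right)} = 42 + 6 a$ ($u{\left(a \right)} = 6 \left(a + 7\right) = 6 \left(7 + a\right) = 42 + 6 a$)
$C{\left(-6 \right)} \left(u{\left(3 \right)} + \left(-26 + 1\right)\right) = \frac{\left(-6\right)^{2}}{3} \left(\left(42 + 6 \cdot 3\right) + \left(-26 + 1\right)\right) = \frac{1}{3} \cdot 36 \left(\left(42 + 18\right) - 25\right) = 12 \left(60 - 25\right) = 12 \cdot 35 = 420$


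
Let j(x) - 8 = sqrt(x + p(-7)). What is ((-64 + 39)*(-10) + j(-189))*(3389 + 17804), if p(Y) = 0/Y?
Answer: 5467794 + 63579*I*sqrt(21) ≈ 5.4678e+6 + 2.9136e+5*I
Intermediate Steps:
p(Y) = 0
j(x) = 8 + sqrt(x) (j(x) = 8 + sqrt(x + 0) = 8 + sqrt(x))
((-64 + 39)*(-10) + j(-189))*(3389 + 17804) = ((-64 + 39)*(-10) + (8 + sqrt(-189)))*(3389 + 17804) = (-25*(-10) + (8 + 3*I*sqrt(21)))*21193 = (250 + (8 + 3*I*sqrt(21)))*21193 = (258 + 3*I*sqrt(21))*21193 = 5467794 + 63579*I*sqrt(21)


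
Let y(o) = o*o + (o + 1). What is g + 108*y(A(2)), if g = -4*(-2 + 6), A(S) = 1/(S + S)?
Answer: 503/4 ≈ 125.75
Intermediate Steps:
A(S) = 1/(2*S)
g = -16 (g = -4*4 = -16)
y(o) = 1 + o + o² (y(o) = o² + (1 + o) = 1 + o + o²)
g + 108*y(A(2)) = -16 + 108*(1 + (½)/2 + ((½)/2)²) = -16 + 108*(1 + (½)*(½) + ((½)*(½))²) = -16 + 108*(1 + ¼ + (¼)²) = -16 + 108*(1 + ¼ + 1/16) = -16 + 108*(21/16) = -16 + 567/4 = 503/4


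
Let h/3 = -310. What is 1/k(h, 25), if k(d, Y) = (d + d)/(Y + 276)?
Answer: -301/1860 ≈ -0.16183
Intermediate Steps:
h = -930 (h = 3*(-310) = -930)
k(d, Y) = 2*d/(276 + Y) (k(d, Y) = (2*d)/(276 + Y) = 2*d/(276 + Y))
1/k(h, 25) = 1/(2*(-930)/(276 + 25)) = 1/(2*(-930)/301) = 1/(2*(-930)*(1/301)) = 1/(-1860/301) = -301/1860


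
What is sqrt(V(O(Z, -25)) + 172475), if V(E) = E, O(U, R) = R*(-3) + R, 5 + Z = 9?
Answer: 5*sqrt(6901) ≈ 415.36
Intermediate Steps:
Z = 4 (Z = -5 + 9 = 4)
O(U, R) = -2*R (O(U, R) = -3*R + R = -2*R)
sqrt(V(O(Z, -25)) + 172475) = sqrt(-2*(-25) + 172475) = sqrt(50 + 172475) = sqrt(172525) = 5*sqrt(6901)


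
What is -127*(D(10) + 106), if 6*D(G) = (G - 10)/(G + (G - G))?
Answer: -13462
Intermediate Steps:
D(G) = (-10 + G)/(6*G) (D(G) = ((G - 10)/(G + (G - G)))/6 = ((-10 + G)/(G + 0))/6 = ((-10 + G)/G)/6 = (-10 + G)/(6*G))
-127*(D(10) + 106) = -127*((1/6)*(-10 + 10)/10 + 106) = -127*((1/6)*(1/10)*0 + 106) = -127*(0 + 106) = -127*106 = -13462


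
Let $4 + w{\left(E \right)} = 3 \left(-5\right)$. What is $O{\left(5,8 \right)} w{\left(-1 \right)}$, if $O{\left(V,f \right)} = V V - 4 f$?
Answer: $133$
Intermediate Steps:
$w{\left(E \right)} = -19$ ($w{\left(E \right)} = -4 + 3 \left(-5\right) = -4 - 15 = -19$)
$O{\left(V,f \right)} = V^{2} - 4 f$
$O{\left(5,8 \right)} w{\left(-1 \right)} = \left(5^{2} - 32\right) \left(-19\right) = \left(25 - 32\right) \left(-19\right) = \left(-7\right) \left(-19\right) = 133$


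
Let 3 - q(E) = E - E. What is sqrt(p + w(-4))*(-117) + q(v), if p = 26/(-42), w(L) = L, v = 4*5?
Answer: 3 - 39*I*sqrt(2037)/7 ≈ 3.0 - 251.46*I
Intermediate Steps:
v = 20
q(E) = 3 (q(E) = 3 - (E - E) = 3 - 1*0 = 3 + 0 = 3)
p = -13/21 (p = 26*(-1/42) = -13/21 ≈ -0.61905)
sqrt(p + w(-4))*(-117) + q(v) = sqrt(-13/21 - 4)*(-117) + 3 = sqrt(-97/21)*(-117) + 3 = (I*sqrt(2037)/21)*(-117) + 3 = -39*I*sqrt(2037)/7 + 3 = 3 - 39*I*sqrt(2037)/7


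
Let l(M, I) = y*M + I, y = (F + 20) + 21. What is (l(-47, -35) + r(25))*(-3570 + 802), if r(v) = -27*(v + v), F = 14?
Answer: 10988960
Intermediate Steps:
y = 55 (y = (14 + 20) + 21 = 34 + 21 = 55)
r(v) = -54*v
l(M, I) = I + 55*M (l(M, I) = 55*M + I = I + 55*M)
(l(-47, -35) + r(25))*(-3570 + 802) = ((-35 + 55*(-47)) - 54*25)*(-3570 + 802) = ((-35 - 2585) - 1350)*(-2768) = (-2620 - 1350)*(-2768) = -3970*(-2768) = 10988960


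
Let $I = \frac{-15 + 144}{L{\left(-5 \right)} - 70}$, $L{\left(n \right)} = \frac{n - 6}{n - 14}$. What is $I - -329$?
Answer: $\frac{431500}{1319} \approx 327.14$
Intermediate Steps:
$L{\left(n \right)} = \frac{-6 + n}{-14 + n}$
$I = - \frac{2451}{1319}$ ($I = \frac{-15 + 144}{\frac{-6 - 5}{-14 - 5} - 70} = \frac{129}{\frac{1}{-19} \left(-11\right) - 70} = \frac{129}{\left(- \frac{1}{19}\right) \left(-11\right) - 70} = \frac{129}{\frac{11}{19} - 70} = \frac{129}{- \frac{1319}{19}} = 129 \left(- \frac{19}{1319}\right) = - \frac{2451}{1319} \approx -1.8582$)
$I - -329 = - \frac{2451}{1319} - -329 = - \frac{2451}{1319} + 329 = \frac{431500}{1319}$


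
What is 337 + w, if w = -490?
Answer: -153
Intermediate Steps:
337 + w = 337 - 490 = -153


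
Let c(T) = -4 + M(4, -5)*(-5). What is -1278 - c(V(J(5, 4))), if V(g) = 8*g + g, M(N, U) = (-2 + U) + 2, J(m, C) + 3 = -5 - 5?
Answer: -1299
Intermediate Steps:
J(m, C) = -13 (J(m, C) = -3 + (-5 - 5) = -3 - 10 = -13)
M(N, U) = U
V(g) = 9*g
c(T) = 21 (c(T) = -4 - 5*(-5) = -4 + 25 = 21)
-1278 - c(V(J(5, 4))) = -1278 - 1*21 = -1278 - 21 = -1299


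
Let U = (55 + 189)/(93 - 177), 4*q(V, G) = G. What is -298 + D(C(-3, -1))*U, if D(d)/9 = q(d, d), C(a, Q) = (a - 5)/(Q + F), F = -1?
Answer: -2269/7 ≈ -324.14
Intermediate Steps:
q(V, G) = G/4
C(a, Q) = (-5 + a)/(-1 + Q) (C(a, Q) = (a - 5)/(Q - 1) = (-5 + a)/(-1 + Q))
D(d) = 9*d/4 (D(d) = 9*(d/4) = 9*d/4)
U = -61/21 (U = 244/(-84) = 244*(-1/84) = -61/21 ≈ -2.9048)
-298 + D(C(-3, -1))*U = -298 + (9*((-5 - 3)/(-1 - 1))/4)*(-61/21) = -298 + (9*(-8/(-2))/4)*(-61/21) = -298 + (9*(-½*(-8))/4)*(-61/21) = -298 + ((9/4)*4)*(-61/21) = -298 + 9*(-61/21) = -298 - 183/7 = -2269/7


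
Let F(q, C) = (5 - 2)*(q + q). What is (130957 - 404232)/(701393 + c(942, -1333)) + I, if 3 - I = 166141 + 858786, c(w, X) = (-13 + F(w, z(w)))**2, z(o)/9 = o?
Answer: -33309737145011/32499714 ≈ -1.0249e+6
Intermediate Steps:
z(o) = 9*o
F(q, C) = 6*q (F(q, C) = 3*(2*q) = 6*q)
c(w, X) = (-13 + 6*w)**2
I = -1024924 (I = 3 - (166141 + 858786) = 3 - 1*1024927 = 3 - 1024927 = -1024924)
(130957 - 404232)/(701393 + c(942, -1333)) + I = (130957 - 404232)/(701393 + (-13 + 6*942)**2) - 1024924 = -273275/(701393 + (-13 + 5652)**2) - 1024924 = -273275/(701393 + 5639**2) - 1024924 = -273275/(701393 + 31798321) - 1024924 = -273275/32499714 - 1024924 = -33309737145011/32499714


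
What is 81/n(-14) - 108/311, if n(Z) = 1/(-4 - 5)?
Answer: -226827/311 ≈ -729.35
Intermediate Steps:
n(Z) = -⅑ (n(Z) = 1/(-9) = -⅑)
81/n(-14) - 108/311 = 81/(-⅑) - 108/311 = 81*(-9) - 108*1/311 = -729 - 108/311 = -226827/311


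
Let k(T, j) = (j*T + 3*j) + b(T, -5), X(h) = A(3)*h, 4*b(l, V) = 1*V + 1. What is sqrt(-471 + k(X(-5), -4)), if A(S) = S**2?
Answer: 4*I*sqrt(19) ≈ 17.436*I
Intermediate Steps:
b(l, V) = 1/4 + V/4 (b(l, V) = (1*V + 1)/4 = (V + 1)/4 = (1 + V)/4 = 1/4 + V/4)
X(h) = 9*h (X(h) = 3**2*h = 9*h)
k(T, j) = -1 + 3*j + T*j (k(T, j) = (j*T + 3*j) + (1/4 + (1/4)*(-5)) = (T*j + 3*j) + (1/4 - 5/4) = (3*j + T*j) - 1 = -1 + 3*j + T*j)
sqrt(-471 + k(X(-5), -4)) = sqrt(-471 + (-1 + 3*(-4) + (9*(-5))*(-4))) = sqrt(-471 + (-1 - 12 - 45*(-4))) = sqrt(-471 + (-1 - 12 + 180)) = sqrt(-471 + 167) = sqrt(-304) = 4*I*sqrt(19)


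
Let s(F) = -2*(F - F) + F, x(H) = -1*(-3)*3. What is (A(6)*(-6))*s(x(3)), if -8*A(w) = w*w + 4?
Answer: 270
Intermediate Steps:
x(H) = 9 (x(H) = 3*3 = 9)
A(w) = -½ - w²/8 (A(w) = -(w*w + 4)/8 = -(w² + 4)/8 = -(4 + w²)/8 = -½ - w²/8)
s(F) = F (s(F) = -2*0 + F = 0 + F = F)
(A(6)*(-6))*s(x(3)) = ((-½ - ⅛*6²)*(-6))*9 = ((-½ - ⅛*36)*(-6))*9 = ((-½ - 9/2)*(-6))*9 = -5*(-6)*9 = 30*9 = 270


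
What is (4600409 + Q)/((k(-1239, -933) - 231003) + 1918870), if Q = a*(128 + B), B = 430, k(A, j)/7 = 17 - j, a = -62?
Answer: 4565813/1694517 ≈ 2.6945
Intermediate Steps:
k(A, j) = 119 - 7*j (k(A, j) = 7*(17 - j) = 119 - 7*j)
Q = -34596 (Q = -62*(128 + 430) = -62*558 = -34596)
(4600409 + Q)/((k(-1239, -933) - 231003) + 1918870) = (4600409 - 34596)/(((119 - 7*(-933)) - 231003) + 1918870) = 4565813/(((119 + 6531) - 231003) + 1918870) = 4565813/((6650 - 231003) + 1918870) = 4565813/(-224353 + 1918870) = 4565813/1694517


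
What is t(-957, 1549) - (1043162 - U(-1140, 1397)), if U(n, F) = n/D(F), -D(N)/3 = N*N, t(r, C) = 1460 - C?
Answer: -2036018040479/1951609 ≈ -1.0433e+6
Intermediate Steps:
D(N) = -3*N**2 (D(N) = -3*N*N = -3*N**2)
U(n, F) = -n/(3*F**2) (U(n, F) = n/((-3*F**2)) = n*(-1/(3*F**2)) = -n/(3*F**2))
t(-957, 1549) - (1043162 - U(-1140, 1397)) = (1460 - 1*1549) - (1043162 - (-1)*(-1140)/(3*1397**2)) = (1460 - 1549) - (1043162 - (-1)*(-1140)/(3*1951609)) = -89 - (1043162 - 1*380/1951609) = -89 - (1043162 - 380/1951609) = -89 - 1*2035844347278/1951609 = -89 - 2035844347278/1951609 = -2036018040479/1951609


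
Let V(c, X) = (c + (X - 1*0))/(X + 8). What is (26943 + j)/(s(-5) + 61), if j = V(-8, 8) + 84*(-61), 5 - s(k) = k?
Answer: 21819/71 ≈ 307.31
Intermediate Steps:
V(c, X) = (X + c)/(8 + X) (V(c, X) = (c + (X + 0))/(8 + X) = (c + X)/(8 + X) = (X + c)/(8 + X))
s(k) = 5 - k
j = -5124 (j = (8 - 8)/(8 + 8) + 84*(-61) = 0/16 - 5124 = (1/16)*0 - 5124 = 0 - 5124 = -5124)
(26943 + j)/(s(-5) + 61) = (26943 - 5124)/((5 - 1*(-5)) + 61) = 21819/((5 + 5) + 61) = 21819/(10 + 61) = 21819/71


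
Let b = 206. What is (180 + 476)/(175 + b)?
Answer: 656/381 ≈ 1.7218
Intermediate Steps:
(180 + 476)/(175 + b) = (180 + 476)/(175 + 206) = 656/381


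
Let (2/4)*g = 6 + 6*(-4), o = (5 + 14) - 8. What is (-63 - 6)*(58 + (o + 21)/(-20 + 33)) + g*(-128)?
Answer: 5670/13 ≈ 436.15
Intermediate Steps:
o = 11 (o = 19 - 8 = 11)
g = -36 (g = 2*(6 + 6*(-4)) = 2*(6 - 24) = 2*(-18) = -36)
(-63 - 6)*(58 + (o + 21)/(-20 + 33)) + g*(-128) = (-63 - 6)*(58 + (11 + 21)/(-20 + 33)) - 36*(-128) = -69*(58 + 32/13) + 4608 = -69*786/13 + 4608 = -54234/13 + 4608 = 5670/13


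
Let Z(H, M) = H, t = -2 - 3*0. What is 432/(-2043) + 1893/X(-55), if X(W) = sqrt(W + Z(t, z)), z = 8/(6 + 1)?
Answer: -48/227 - 631*I*sqrt(57)/19 ≈ -0.21145 - 250.73*I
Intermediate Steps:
t = -2 (t = -2 + 0 = -2)
z = 8/7 ≈ 1.1429
X(W) = sqrt(-2 + W) (X(W) = sqrt(W - 2) = sqrt(-2 + W))
432/(-2043) + 1893/X(-55) = 432/(-2043) + 1893/(sqrt(-2 - 55)) = 432*(-1/2043) + 1893/(sqrt(-57)) = -48/227 + 1893/((I*sqrt(57))) = -48/227 + 1893*(-I*sqrt(57)/57) = -48/227 - 631*I*sqrt(57)/19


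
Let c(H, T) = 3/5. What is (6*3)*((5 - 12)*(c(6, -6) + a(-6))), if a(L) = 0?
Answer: -378/5 ≈ -75.600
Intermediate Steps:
c(H, T) = ⅗ (c(H, T) = 3*(⅕) = ⅗)
(6*3)*((5 - 12)*(c(6, -6) + a(-6))) = (6*3)*((5 - 12)*(⅗ + 0)) = 18*(-7*⅗) = 18*(-21/5) = -378/5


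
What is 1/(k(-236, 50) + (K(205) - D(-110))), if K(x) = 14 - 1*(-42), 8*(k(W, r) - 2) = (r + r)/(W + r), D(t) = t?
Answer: 372/62471 ≈ 0.0059548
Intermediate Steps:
k(W, r) = 2 + r/(4*(W + r)) (k(W, r) = 2 + ((r + r)/(W + r))/8 = 2 + ((2*r)/(W + r))/8 = 2 + (2*r/(W + r))/8 = 2 + r/(4*(W + r)))
K(x) = 56 (K(x) = 14 + 42 = 56)
1/(k(-236, 50) + (K(205) - D(-110))) = 1/((2*(-236) + (9/4)*50)/(-236 + 50) + (56 - 1*(-110))) = 1/((-472 + 225/2)/(-186) + (56 + 110)) = 1/(-1/186*(-719/2) + 166) = 1/(719/372 + 166) = 1/(62471/372) = 372/62471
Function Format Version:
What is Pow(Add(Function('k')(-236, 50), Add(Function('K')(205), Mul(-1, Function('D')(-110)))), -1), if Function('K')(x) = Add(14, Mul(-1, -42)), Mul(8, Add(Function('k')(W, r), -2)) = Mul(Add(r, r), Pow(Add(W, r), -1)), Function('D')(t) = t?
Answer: Rational(372, 62471) ≈ 0.0059548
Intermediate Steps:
Function('k')(W, r) = Add(2, Mul(Rational(1, 4), r, Pow(Add(W, r), -1))) (Function('k')(W, r) = Add(2, Mul(Rational(1, 8), Mul(Add(r, r), Pow(Add(W, r), -1)))) = Add(2, Mul(Rational(1, 8), Mul(Mul(2, r), Pow(Add(W, r), -1)))) = Add(2, Mul(Rational(1, 8), Mul(2, r, Pow(Add(W, r), -1)))) = Add(2, Mul(Rational(1, 4), r, Pow(Add(W, r), -1))))
Function('K')(x) = 56 (Function('K')(x) = Add(14, 42) = 56)
Pow(Add(Function('k')(-236, 50), Add(Function('K')(205), Mul(-1, Function('D')(-110)))), -1) = Pow(Add(Mul(Pow(Add(-236, 50), -1), Add(Mul(2, -236), Mul(Rational(9, 4), 50))), Add(56, Mul(-1, -110))), -1) = Pow(Add(Mul(Pow(-186, -1), Add(-472, Rational(225, 2))), Add(56, 110)), -1) = Pow(Add(Mul(Rational(-1, 186), Rational(-719, 2)), 166), -1) = Pow(Add(Rational(719, 372), 166), -1) = Pow(Rational(62471, 372), -1) = Rational(372, 62471)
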